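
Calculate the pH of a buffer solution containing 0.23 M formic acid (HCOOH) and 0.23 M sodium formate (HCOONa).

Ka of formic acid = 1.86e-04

pKa = -log(1.86e-04) = 3.73. pH = pKa + log([A⁻]/[HA]) = 3.73 + log(0.23/0.23)

pH = 3.73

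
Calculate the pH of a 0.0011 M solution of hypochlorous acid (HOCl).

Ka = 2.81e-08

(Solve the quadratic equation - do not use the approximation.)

x² + Ka×x - Ka×C = 0. Using quadratic formula: [H⁺] = 5.5456e-06

pH = 5.26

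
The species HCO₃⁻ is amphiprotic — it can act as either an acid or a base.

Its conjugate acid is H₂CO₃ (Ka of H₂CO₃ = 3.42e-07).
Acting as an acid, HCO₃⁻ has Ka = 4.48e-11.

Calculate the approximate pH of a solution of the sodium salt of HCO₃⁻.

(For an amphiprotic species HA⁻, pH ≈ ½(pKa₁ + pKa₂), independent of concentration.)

pKa₁ = -log(3.42e-07) = 6.47; pKa₂ = -log(4.48e-11) = 10.35. For an amphiprotic species, pH ≈ ½(pKa₁ + pKa₂) = ½(6.47 + 10.35) = 8.41.

pH = 8.41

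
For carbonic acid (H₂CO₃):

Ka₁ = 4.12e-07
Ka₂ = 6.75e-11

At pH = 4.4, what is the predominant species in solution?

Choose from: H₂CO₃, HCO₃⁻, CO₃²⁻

pKa₁ = 6.39, pKa₂ = 10.17. For a polyprotic acid the predominant species crosses at each pKa: below pKa_n the protonated form dominates, above it the deprotonated form does. At pH = 4.4, the predominant species is H₂CO₃.

H₂CO₃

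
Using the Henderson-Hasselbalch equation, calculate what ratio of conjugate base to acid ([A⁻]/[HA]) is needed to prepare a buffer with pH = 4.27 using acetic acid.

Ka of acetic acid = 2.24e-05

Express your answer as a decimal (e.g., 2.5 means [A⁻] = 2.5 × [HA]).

pKa = -log(2.24e-05) = 4.6498. pH = pKa + log([A⁻]/[HA]), so log([A⁻]/[HA]) = pH − pKa = 4.27 − 4.6498 = -0.3798. [A⁻]/[HA] = 10^(-0.3798) = 0.417

[A⁻]/[HA] = 0.417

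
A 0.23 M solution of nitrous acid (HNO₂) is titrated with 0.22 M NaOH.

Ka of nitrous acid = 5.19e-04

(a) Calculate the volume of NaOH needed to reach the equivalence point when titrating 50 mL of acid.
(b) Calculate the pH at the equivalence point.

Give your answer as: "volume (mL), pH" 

moles acid = 0.23 × 50/1000 = 0.0115 mol; V_base = moles/0.22 × 1000 = 52.3 mL. At equivalence only the conjugate base is present: [A⁻] = 0.0115/0.102 = 1.1244e-01 M. Kb = Kw/Ka = 1.93e-11; [OH⁻] = √(Kb × [A⁻]) = 1.4719e-06; pOH = 5.83; pH = 14 - pOH = 8.17.

V = 52.3 mL, pH = 8.17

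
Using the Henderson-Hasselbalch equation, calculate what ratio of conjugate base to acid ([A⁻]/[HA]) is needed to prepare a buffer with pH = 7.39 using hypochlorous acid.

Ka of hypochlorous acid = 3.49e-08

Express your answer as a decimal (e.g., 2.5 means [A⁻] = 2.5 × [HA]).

pKa = -log(3.49e-08) = 7.4572. pH = pKa + log([A⁻]/[HA]), so log([A⁻]/[HA]) = pH − pKa = 7.39 − 7.4572 = -0.0672. [A⁻]/[HA] = 10^(-0.0672) = 0.857

[A⁻]/[HA] = 0.857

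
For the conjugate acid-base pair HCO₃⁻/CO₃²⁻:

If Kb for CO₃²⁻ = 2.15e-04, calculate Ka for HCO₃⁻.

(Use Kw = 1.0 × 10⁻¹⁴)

For a conjugate pair Ka × Kb = Kw, so Ka = Kw/Kb = 1.0 × 10⁻¹⁴ / 2.15e-04 = 4.65e-11.

K_a = 4.65e-11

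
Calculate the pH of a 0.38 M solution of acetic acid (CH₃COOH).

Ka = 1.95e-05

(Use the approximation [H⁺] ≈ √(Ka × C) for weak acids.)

[H⁺] = √(Ka × C) = √(1.95e-05 × 0.38) = 2.7221e-03. pH = -log(2.7221e-03)

pH = 2.57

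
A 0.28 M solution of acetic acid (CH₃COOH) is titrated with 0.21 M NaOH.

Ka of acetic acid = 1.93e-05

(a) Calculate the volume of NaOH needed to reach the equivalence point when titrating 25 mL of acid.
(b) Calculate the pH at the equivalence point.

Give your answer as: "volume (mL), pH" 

moles acid = 0.28 × 25/1000 = 0.007 mol; V_base = moles/0.21 × 1000 = 33.3 mL. At equivalence only the conjugate base is present: [A⁻] = 0.007/0.058 = 1.2000e-01 M. Kb = Kw/Ka = 5.18e-10; [OH⁻] = √(Kb × [A⁻]) = 7.8852e-06; pOH = 5.10; pH = 14 - pOH = 8.90.

V = 33.3 mL, pH = 8.90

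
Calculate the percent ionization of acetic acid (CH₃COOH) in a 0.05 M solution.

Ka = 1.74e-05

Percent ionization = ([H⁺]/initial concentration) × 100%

Using Ka equilibrium: x² + Ka×x - Ka×C = 0. Solving: [H⁺] = 9.2408e-04. Percent = (9.2408e-04/0.05) × 100

Percent ionization = 1.85%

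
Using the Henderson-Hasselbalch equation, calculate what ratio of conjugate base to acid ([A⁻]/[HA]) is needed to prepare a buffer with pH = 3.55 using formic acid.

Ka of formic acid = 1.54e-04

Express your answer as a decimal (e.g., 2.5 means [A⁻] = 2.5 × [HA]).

pKa = -log(1.54e-04) = 3.8125. pH = pKa + log([A⁻]/[HA]), so log([A⁻]/[HA]) = pH − pKa = 3.55 − 3.8125 = -0.2625. [A⁻]/[HA] = 10^(-0.2625) = 0.546

[A⁻]/[HA] = 0.546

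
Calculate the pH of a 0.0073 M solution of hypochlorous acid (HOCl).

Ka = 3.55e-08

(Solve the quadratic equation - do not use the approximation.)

x² + Ka×x - Ka×C = 0. Using quadratic formula: [H⁺] = 1.6080e-05

pH = 4.79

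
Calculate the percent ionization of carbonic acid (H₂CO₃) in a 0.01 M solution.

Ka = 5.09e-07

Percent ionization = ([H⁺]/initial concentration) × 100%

Using Ka equilibrium: x² + Ka×x - Ka×C = 0. Solving: [H⁺] = 7.1090e-05. Percent = (7.1090e-05/0.01) × 100

Percent ionization = 0.711%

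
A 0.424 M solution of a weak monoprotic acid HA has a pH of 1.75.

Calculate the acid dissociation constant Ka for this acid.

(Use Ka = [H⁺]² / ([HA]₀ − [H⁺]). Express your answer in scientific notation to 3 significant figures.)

[H⁺] = 10^(−pH) = 10^(−1.75) = 1.778e-02 M. For HA ⇌ H⁺ + A⁻, Ka = [H⁺][A⁻]/[HA] = [H⁺]² / ([HA]₀ − [H⁺]) = (1.778e-02)² / (0.424 − 1.778e-02) = 7.78e-04.

K_a = 7.78e-04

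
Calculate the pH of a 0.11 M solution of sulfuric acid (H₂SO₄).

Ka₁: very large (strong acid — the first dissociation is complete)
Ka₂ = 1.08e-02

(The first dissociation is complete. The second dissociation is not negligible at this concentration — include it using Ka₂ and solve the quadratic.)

First dissociation is complete: [H⁺]₀ = [HSO₄⁻]₀ = C = 0.11 M. Second dissociation HSO₄⁻ ⇌ H⁺ + SO₄²⁻: let x = [SO₄²⁻]. Ka₂ = (C + x)·x / (C − x) = 1.08e-02 → x² + (C + Ka₂)·x − Ka₂·C = 0 → x² + 0.12080·x − 1.188e-03 = 0. x = (−0.12080 + √(0.12080² + 4 × 1.188e-03)) / 2 = 9.1425e-03 M. [H⁺] = C + x = 0.11 + 9.1425e-03 = 1.1914e-01 M. pH = -log(1.1914e-01) = 0.92.

pH = 0.92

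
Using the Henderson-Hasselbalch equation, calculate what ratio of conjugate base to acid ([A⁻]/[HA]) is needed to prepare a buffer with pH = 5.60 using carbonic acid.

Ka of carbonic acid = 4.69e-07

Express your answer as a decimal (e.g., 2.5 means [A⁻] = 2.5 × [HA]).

pKa = -log(4.69e-07) = 6.3288. pH = pKa + log([A⁻]/[HA]), so log([A⁻]/[HA]) = pH − pKa = 5.60 − 6.3288 = -0.7288. [A⁻]/[HA] = 10^(-0.7288) = 0.187

[A⁻]/[HA] = 0.187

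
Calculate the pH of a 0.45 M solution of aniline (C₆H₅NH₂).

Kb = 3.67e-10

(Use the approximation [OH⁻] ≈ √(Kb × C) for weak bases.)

[OH⁻] = √(Kb × C) = √(3.67e-10 × 0.45) = 1.2851e-05. pOH = 4.89, pH = 14 - pOH

pH = 9.11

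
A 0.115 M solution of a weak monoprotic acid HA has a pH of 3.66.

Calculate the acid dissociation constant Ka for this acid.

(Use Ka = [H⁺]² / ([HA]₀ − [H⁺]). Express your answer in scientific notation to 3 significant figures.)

[H⁺] = 10^(−pH) = 10^(−3.66) = 2.188e-04 M. For HA ⇌ H⁺ + A⁻, Ka = [H⁺][A⁻]/[HA] = [H⁺]² / ([HA]₀ − [H⁺]) = (2.188e-04)² / (0.115 − 2.188e-04) = 4.17e-07.

K_a = 4.17e-07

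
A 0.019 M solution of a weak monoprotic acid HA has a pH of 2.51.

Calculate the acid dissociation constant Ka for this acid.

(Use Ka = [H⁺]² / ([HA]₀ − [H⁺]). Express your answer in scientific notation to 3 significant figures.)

[H⁺] = 10^(−pH) = 10^(−2.51) = 3.090e-03 M. For HA ⇌ H⁺ + A⁻, Ka = [H⁺][A⁻]/[HA] = [H⁺]² / ([HA]₀ − [H⁺]) = (3.090e-03)² / (0.019 − 3.090e-03) = 6.00e-04.

K_a = 6.00e-04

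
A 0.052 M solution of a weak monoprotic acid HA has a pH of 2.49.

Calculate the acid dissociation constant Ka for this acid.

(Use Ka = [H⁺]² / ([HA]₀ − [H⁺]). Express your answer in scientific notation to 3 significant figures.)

[H⁺] = 10^(−pH) = 10^(−2.49) = 3.236e-03 M. For HA ⇌ H⁺ + A⁻, Ka = [H⁺][A⁻]/[HA] = [H⁺]² / ([HA]₀ − [H⁺]) = (3.236e-03)² / (0.052 − 3.236e-03) = 2.15e-04.

K_a = 2.15e-04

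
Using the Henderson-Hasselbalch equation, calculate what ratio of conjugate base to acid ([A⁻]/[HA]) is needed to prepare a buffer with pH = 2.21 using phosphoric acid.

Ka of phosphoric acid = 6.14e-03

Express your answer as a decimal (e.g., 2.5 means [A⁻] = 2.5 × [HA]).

pKa = -log(6.14e-03) = 2.2118. pH = pKa + log([A⁻]/[HA]), so log([A⁻]/[HA]) = pH − pKa = 2.21 − 2.2118 = -0.0018. [A⁻]/[HA] = 10^(-0.0018) = 0.996

[A⁻]/[HA] = 0.996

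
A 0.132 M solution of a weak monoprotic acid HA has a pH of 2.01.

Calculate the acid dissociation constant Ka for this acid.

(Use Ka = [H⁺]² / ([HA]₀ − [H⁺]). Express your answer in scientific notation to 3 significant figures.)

[H⁺] = 10^(−pH) = 10^(−2.01) = 9.772e-03 M. For HA ⇌ H⁺ + A⁻, Ka = [H⁺][A⁻]/[HA] = [H⁺]² / ([HA]₀ − [H⁺]) = (9.772e-03)² / (0.132 − 9.772e-03) = 7.81e-04.

K_a = 7.81e-04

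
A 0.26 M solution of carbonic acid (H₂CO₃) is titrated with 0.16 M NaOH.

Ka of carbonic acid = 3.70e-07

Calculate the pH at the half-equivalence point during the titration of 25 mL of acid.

At half-equivalence [HA] = [A⁻], so Henderson-Hasselbalch gives pH = pKa = -log(3.70e-07) = 6.43.

pH = pKa = 6.43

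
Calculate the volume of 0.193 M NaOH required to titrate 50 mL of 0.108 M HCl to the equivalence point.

At equivalence: moles acid = moles base. moles HCl = 0.108 × 50/1000 = 0.0054 mol. V_base = moles / 0.193 × 1000 = 28.0 mL.

V_{base} = 28.0 mL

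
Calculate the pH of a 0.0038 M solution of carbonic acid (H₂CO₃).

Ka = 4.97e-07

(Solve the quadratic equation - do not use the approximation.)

x² + Ka×x - Ka×C = 0. Using quadratic formula: [H⁺] = 4.3210e-05

pH = 4.36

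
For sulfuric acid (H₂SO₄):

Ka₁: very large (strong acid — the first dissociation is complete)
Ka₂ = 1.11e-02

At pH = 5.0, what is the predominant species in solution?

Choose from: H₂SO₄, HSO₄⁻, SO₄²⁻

The first dissociation is complete, so H₂SO₄ itself is never the predominant species in water; pKa₂ = -log(1.11e-02) = 1.95. For a polyprotic acid the predominant species crosses at each pKa: below pKa_n the protonated form dominates, above it the deprotonated form does. At pH = 5.0, the predominant species is SO₄²⁻.

SO₄²⁻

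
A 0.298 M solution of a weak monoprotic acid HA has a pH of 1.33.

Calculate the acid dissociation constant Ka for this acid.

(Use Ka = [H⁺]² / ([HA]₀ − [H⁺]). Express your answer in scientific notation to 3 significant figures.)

[H⁺] = 10^(−pH) = 10^(−1.33) = 4.677e-02 M. For HA ⇌ H⁺ + A⁻, Ka = [H⁺][A⁻]/[HA] = [H⁺]² / ([HA]₀ − [H⁺]) = (4.677e-02)² / (0.298 − 4.677e-02) = 8.71e-03.

K_a = 8.71e-03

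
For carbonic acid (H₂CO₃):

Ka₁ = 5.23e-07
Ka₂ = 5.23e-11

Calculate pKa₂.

pKa₂ = -log(Ka₂) = -log(5.23e-11) = 10.28.

pK_{a2} = 10.28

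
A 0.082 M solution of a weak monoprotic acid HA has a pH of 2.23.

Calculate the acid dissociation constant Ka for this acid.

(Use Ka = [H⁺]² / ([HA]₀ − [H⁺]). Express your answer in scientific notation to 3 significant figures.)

[H⁺] = 10^(−pH) = 10^(−2.23) = 5.888e-03 M. For HA ⇌ H⁺ + A⁻, Ka = [H⁺][A⁻]/[HA] = [H⁺]² / ([HA]₀ − [H⁺]) = (5.888e-03)² / (0.082 − 5.888e-03) = 4.56e-04.

K_a = 4.56e-04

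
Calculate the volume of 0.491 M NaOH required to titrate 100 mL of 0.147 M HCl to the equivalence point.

At equivalence: moles acid = moles base. moles HCl = 0.147 × 100/1000 = 0.0147 mol. V_base = moles / 0.491 × 1000 = 29.9 mL.

V_{base} = 29.9 mL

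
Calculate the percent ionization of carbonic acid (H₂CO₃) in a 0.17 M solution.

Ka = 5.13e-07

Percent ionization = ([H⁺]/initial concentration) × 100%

Using Ka equilibrium: x² + Ka×x - Ka×C = 0. Solving: [H⁺] = 2.9506e-04. Percent = (2.9506e-04/0.17) × 100

Percent ionization = 0.174%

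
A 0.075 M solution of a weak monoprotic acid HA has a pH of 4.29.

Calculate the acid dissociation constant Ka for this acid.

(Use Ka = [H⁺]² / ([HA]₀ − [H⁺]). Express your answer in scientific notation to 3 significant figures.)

[H⁺] = 10^(−pH) = 10^(−4.29) = 5.129e-05 M. For HA ⇌ H⁺ + A⁻, Ka = [H⁺][A⁻]/[HA] = [H⁺]² / ([HA]₀ − [H⁺]) = (5.129e-05)² / (0.075 − 5.129e-05) = 3.51e-08.

K_a = 3.51e-08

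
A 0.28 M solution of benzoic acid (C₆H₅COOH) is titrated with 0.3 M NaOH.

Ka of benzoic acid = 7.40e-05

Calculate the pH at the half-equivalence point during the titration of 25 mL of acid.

At half-equivalence [HA] = [A⁻], so Henderson-Hasselbalch gives pH = pKa = -log(7.40e-05) = 4.13.

pH = pKa = 4.13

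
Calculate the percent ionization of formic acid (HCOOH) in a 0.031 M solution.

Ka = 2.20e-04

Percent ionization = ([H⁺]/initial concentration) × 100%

Using Ka equilibrium: x² + Ka×x - Ka×C = 0. Solving: [H⁺] = 2.5038e-03. Percent = (2.5038e-03/0.031) × 100

Percent ionization = 8.08%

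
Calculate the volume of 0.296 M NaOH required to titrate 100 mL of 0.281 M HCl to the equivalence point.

At equivalence: moles acid = moles base. moles HCl = 0.281 × 100/1000 = 0.0281 mol. V_base = moles / 0.296 × 1000 = 94.9 mL.

V_{base} = 94.9 mL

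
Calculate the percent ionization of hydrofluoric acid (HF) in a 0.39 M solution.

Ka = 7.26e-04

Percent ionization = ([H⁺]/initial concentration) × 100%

Using Ka equilibrium: x² + Ka×x - Ka×C = 0. Solving: [H⁺] = 1.6468e-02. Percent = (1.6468e-02/0.39) × 100

Percent ionization = 4.22%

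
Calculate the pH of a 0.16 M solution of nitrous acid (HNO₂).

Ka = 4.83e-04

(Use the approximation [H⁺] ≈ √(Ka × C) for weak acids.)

[H⁺] = √(Ka × C) = √(4.83e-04 × 0.16) = 8.7909e-03. pH = -log(8.7909e-03)

pH = 2.06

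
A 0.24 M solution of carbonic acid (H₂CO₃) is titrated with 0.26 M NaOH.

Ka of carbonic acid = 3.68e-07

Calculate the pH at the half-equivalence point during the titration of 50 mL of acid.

At half-equivalence [HA] = [A⁻], so Henderson-Hasselbalch gives pH = pKa = -log(3.68e-07) = 6.43.

pH = pKa = 6.43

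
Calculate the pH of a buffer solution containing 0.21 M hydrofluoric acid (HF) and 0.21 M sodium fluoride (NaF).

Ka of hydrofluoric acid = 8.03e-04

pKa = -log(8.03e-04) = 3.10. pH = pKa + log([A⁻]/[HA]) = 3.10 + log(0.21/0.21)

pH = 3.10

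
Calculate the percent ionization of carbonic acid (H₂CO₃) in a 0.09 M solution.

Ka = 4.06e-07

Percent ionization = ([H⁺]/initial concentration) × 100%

Using Ka equilibrium: x² + Ka×x - Ka×C = 0. Solving: [H⁺] = 1.9095e-04. Percent = (1.9095e-04/0.09) × 100

Percent ionization = 0.212%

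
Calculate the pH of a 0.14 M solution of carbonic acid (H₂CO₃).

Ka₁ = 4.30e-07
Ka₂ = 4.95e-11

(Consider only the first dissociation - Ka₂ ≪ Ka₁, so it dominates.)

First dissociation dominates. From Ka₁ = [H⁺][HA⁻]/[H₂A], x² + Ka₁·x − Ka₁·C = 0 with C = 0.14 M and Ka₁ = 4.30e-07. Solving: [H⁺] = (−Ka₁ + √(Ka₁² + 4·Ka₁·C)) / 2 = 2.4514e-04 M. pH = -log(2.4514e-04) = 3.61.

pH = 3.61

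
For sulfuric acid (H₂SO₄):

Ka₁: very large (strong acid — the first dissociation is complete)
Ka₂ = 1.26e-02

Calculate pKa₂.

pKa₂ = -log(Ka₂) = -log(1.26e-02) = 1.90.

pK_{a2} = 1.90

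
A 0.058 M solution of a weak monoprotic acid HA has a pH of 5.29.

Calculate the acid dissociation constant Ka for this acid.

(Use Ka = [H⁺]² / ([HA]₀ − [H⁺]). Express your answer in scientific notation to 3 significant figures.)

[H⁺] = 10^(−pH) = 10^(−5.29) = 5.129e-06 M. For HA ⇌ H⁺ + A⁻, Ka = [H⁺][A⁻]/[HA] = [H⁺]² / ([HA]₀ − [H⁺]) = (5.129e-06)² / (0.058 − 5.129e-06) = 4.54e-10.

K_a = 4.54e-10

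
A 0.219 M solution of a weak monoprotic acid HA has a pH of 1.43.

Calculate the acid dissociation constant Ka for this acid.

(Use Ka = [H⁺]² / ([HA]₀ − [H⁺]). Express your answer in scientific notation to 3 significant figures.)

[H⁺] = 10^(−pH) = 10^(−1.43) = 3.715e-02 M. For HA ⇌ H⁺ + A⁻, Ka = [H⁺][A⁻]/[HA] = [H⁺]² / ([HA]₀ − [H⁺]) = (3.715e-02)² / (0.219 − 3.715e-02) = 7.59e-03.

K_a = 7.59e-03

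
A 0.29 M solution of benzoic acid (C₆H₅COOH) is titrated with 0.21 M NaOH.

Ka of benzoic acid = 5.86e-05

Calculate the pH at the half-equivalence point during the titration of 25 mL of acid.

At half-equivalence [HA] = [A⁻], so Henderson-Hasselbalch gives pH = pKa = -log(5.86e-05) = 4.23.

pH = pKa = 4.23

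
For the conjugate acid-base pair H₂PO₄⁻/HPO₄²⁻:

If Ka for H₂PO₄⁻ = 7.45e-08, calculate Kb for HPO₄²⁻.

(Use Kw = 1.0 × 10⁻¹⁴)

For a conjugate pair Ka × Kb = Kw, so Kb = Kw/Ka = 1.0 × 10⁻¹⁴ / 7.45e-08 = 1.34e-07.

K_b = 1.34e-07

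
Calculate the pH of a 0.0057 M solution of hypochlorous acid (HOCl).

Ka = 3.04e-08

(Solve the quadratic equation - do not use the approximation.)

x² + Ka×x - Ka×C = 0. Using quadratic formula: [H⁺] = 1.3148e-05

pH = 4.88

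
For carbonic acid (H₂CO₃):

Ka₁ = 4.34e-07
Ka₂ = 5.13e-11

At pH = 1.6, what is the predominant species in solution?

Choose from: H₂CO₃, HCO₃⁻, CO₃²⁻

pKa₁ = 6.36, pKa₂ = 10.29. For a polyprotic acid the predominant species crosses at each pKa: below pKa_n the protonated form dominates, above it the deprotonated form does. At pH = 1.6, the predominant species is H₂CO₃.

H₂CO₃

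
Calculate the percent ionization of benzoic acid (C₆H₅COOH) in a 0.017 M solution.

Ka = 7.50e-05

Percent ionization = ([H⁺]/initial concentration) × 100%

Using Ka equilibrium: x² + Ka×x - Ka×C = 0. Solving: [H⁺] = 1.0923e-03. Percent = (1.0923e-03/0.017) × 100

Percent ionization = 6.43%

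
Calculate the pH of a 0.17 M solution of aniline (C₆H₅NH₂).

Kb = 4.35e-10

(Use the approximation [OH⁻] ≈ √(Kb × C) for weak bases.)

[OH⁻] = √(Kb × C) = √(4.35e-10 × 0.17) = 8.5994e-06. pOH = 5.07, pH = 14 - pOH

pH = 8.93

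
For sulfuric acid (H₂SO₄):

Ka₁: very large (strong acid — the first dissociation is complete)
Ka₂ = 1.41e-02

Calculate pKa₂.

pKa₂ = -log(Ka₂) = -log(1.41e-02) = 1.85.

pK_{a2} = 1.85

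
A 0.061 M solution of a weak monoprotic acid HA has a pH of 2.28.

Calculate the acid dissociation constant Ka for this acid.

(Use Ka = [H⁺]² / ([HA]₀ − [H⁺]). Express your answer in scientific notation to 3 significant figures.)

[H⁺] = 10^(−pH) = 10^(−2.28) = 5.248e-03 M. For HA ⇌ H⁺ + A⁻, Ka = [H⁺][A⁻]/[HA] = [H⁺]² / ([HA]₀ − [H⁺]) = (5.248e-03)² / (0.061 − 5.248e-03) = 4.94e-04.

K_a = 4.94e-04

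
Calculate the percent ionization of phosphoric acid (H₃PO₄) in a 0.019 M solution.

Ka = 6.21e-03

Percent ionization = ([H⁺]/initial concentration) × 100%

Using Ka equilibrium: x² + Ka×x - Ka×C = 0. Solving: [H⁺] = 8.1924e-03. Percent = (8.1924e-03/0.019) × 100

Percent ionization = 43.1%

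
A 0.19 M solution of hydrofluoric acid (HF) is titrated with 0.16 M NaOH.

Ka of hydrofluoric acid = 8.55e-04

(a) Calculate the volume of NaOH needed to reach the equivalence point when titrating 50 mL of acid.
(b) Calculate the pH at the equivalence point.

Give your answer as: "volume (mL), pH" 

moles acid = 0.19 × 50/1000 = 0.0095 mol; V_base = moles/0.16 × 1000 = 59.4 mL. At equivalence only the conjugate base is present: [A⁻] = 0.0095/0.109 = 8.6857e-02 M. Kb = Kw/Ka = 1.17e-11; [OH⁻] = √(Kb × [A⁻]) = 1.0079e-06; pOH = 6.00; pH = 14 - pOH = 8.00.

V = 59.4 mL, pH = 8.00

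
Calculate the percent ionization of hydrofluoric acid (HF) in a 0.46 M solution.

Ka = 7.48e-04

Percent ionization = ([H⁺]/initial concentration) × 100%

Using Ka equilibrium: x² + Ka×x - Ka×C = 0. Solving: [H⁺] = 1.8179e-02. Percent = (1.8179e-02/0.46) × 100

Percent ionization = 3.95%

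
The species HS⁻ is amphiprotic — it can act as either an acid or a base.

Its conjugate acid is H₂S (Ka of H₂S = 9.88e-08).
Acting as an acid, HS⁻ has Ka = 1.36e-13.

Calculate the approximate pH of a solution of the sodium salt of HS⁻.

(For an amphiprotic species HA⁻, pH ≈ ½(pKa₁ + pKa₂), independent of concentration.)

pKa₁ = -log(9.88e-08) = 7.01; pKa₂ = -log(1.36e-13) = 12.87. For an amphiprotic species, pH ≈ ½(pKa₁ + pKa₂) = ½(7.01 + 12.87) = 9.94.

pH = 9.94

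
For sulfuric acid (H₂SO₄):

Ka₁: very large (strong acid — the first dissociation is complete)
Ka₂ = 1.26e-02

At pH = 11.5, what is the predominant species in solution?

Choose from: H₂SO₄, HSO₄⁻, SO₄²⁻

The first dissociation is complete, so H₂SO₄ itself is never the predominant species in water; pKa₂ = -log(1.26e-02) = 1.90. For a polyprotic acid the predominant species crosses at each pKa: below pKa_n the protonated form dominates, above it the deprotonated form does. At pH = 11.5, the predominant species is SO₄²⁻.

SO₄²⁻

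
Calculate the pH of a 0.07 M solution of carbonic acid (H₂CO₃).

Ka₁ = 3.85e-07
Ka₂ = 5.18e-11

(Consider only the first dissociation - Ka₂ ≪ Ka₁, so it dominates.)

First dissociation dominates. From Ka₁ = [H⁺][HA⁻]/[H₂A], x² + Ka₁·x − Ka₁·C = 0 with C = 0.07 M and Ka₁ = 3.85e-07. Solving: [H⁺] = (−Ka₁ + √(Ka₁² + 4·Ka₁·C)) / 2 = 1.6397e-04 M. pH = -log(1.6397e-04) = 3.79.

pH = 3.79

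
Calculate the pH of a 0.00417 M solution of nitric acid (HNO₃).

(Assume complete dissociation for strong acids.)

[H⁺] = 0.00417 M for strong acid. pH = -log[H⁺] = -log(0.00417)

pH = 2.38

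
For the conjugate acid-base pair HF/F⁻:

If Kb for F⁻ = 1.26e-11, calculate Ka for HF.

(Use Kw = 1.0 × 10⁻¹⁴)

For a conjugate pair Ka × Kb = Kw, so Ka = Kw/Kb = 1.0 × 10⁻¹⁴ / 1.26e-11 = 7.94e-04.

K_a = 7.94e-04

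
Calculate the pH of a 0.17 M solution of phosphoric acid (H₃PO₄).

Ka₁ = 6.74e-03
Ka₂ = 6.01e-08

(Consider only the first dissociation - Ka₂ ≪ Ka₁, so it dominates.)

First dissociation dominates. From Ka₁ = [H⁺][HA⁻]/[H₂A], x² + Ka₁·x − Ka₁·C = 0 with C = 0.17 M and Ka₁ = 6.74e-03. Solving: [H⁺] = (−Ka₁ + √(Ka₁² + 4·Ka₁·C)) / 2 = 3.0647e-02 M. pH = -log(3.0647e-02) = 1.51.

pH = 1.51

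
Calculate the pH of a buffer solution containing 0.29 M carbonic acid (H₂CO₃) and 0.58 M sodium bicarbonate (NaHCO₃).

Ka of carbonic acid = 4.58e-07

pKa = -log(4.58e-07) = 6.34. pH = pKa + log([A⁻]/[HA]) = 6.34 + log(0.58/0.29)

pH = 6.64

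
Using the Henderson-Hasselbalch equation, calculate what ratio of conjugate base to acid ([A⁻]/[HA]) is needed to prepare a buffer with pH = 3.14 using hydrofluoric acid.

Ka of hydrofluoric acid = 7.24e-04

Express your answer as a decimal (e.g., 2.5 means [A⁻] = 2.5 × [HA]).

pKa = -log(7.24e-04) = 3.1403. pH = pKa + log([A⁻]/[HA]), so log([A⁻]/[HA]) = pH − pKa = 3.14 − 3.1403 = -0.0003. [A⁻]/[HA] = 10^(-0.0003) = 0.999

[A⁻]/[HA] = 0.999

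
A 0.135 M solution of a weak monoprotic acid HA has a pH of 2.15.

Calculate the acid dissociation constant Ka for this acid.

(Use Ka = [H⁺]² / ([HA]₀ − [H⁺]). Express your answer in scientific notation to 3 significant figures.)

[H⁺] = 10^(−pH) = 10^(−2.15) = 7.079e-03 M. For HA ⇌ H⁺ + A⁻, Ka = [H⁺][A⁻]/[HA] = [H⁺]² / ([HA]₀ − [H⁺]) = (7.079e-03)² / (0.135 − 7.079e-03) = 3.92e-04.

K_a = 3.92e-04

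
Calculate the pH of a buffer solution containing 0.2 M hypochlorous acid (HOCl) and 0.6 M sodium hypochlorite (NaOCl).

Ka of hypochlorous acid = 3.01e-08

pKa = -log(3.01e-08) = 7.52. pH = pKa + log([A⁻]/[HA]) = 7.52 + log(0.6/0.2)

pH = 8.00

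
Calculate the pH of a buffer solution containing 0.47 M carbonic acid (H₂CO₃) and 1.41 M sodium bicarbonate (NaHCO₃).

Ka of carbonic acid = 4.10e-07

pKa = -log(4.10e-07) = 6.39. pH = pKa + log([A⁻]/[HA]) = 6.39 + log(1.41/0.47)

pH = 6.86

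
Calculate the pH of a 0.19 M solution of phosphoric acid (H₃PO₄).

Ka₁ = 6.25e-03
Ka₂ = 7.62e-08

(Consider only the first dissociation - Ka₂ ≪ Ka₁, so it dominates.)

First dissociation dominates. From Ka₁ = [H⁺][HA⁻]/[H₂A], x² + Ka₁·x − Ka₁·C = 0 with C = 0.19 M and Ka₁ = 6.25e-03. Solving: [H⁺] = (−Ka₁ + √(Ka₁² + 4·Ka₁·C)) / 2 = 3.1477e-02 M. pH = -log(3.1477e-02) = 1.50.

pH = 1.50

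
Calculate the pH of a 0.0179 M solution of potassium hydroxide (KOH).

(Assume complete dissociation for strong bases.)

[OH⁻] = 0.0179 M for strong base. pOH = -log[OH⁻] = 1.75, pH = 14 - pOH

pH = 12.25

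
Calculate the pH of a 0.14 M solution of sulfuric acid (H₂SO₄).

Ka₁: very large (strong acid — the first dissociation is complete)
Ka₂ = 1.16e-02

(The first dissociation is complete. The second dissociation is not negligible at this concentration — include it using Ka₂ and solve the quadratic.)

First dissociation is complete: [H⁺]₀ = [HSO₄⁻]₀ = C = 0.14 M. Second dissociation HSO₄⁻ ⇌ H⁺ + SO₄²⁻: let x = [SO₄²⁻]. Ka₂ = (C + x)·x / (C − x) = 1.16e-02 → x² + (C + Ka₂)·x − Ka₂·C = 0 → x² + 0.15160·x − 1.624e-03 = 0. x = (−0.15160 + √(0.15160² + 4 × 1.624e-03)) / 2 = 1.0047e-02 M. [H⁺] = C + x = 0.14 + 1.0047e-02 = 1.5005e-01 M. pH = -log(1.5005e-01) = 0.82.

pH = 0.82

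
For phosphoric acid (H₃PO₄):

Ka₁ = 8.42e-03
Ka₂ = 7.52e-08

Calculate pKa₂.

pKa₂ = -log(Ka₂) = -log(7.52e-08) = 7.12.

pK_{a2} = 7.12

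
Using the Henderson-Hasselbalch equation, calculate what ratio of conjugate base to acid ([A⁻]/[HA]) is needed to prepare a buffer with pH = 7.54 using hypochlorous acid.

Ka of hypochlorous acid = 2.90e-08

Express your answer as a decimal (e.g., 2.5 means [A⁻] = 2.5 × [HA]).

pKa = -log(2.90e-08) = 7.5376. pH = pKa + log([A⁻]/[HA]), so log([A⁻]/[HA]) = pH − pKa = 7.54 − 7.5376 = 0.0024. [A⁻]/[HA] = 10^(0.0024) = 1.01

[A⁻]/[HA] = 1.01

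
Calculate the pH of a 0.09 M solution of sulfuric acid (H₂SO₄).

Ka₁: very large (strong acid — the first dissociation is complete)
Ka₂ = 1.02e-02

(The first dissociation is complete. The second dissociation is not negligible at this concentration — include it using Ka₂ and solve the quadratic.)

First dissociation is complete: [H⁺]₀ = [HSO₄⁻]₀ = C = 0.09 M. Second dissociation HSO₄⁻ ⇌ H⁺ + SO₄²⁻: let x = [SO₄²⁻]. Ka₂ = (C + x)·x / (C − x) = 1.02e-02 → x² + (C + Ka₂)·x − Ka₂·C = 0 → x² + 0.10020·x − 9.180e-04 = 0. x = (−0.10020 + √(0.10020² + 4 × 9.180e-04)) / 2 = 8.4492e-03 M. [H⁺] = C + x = 0.09 + 8.4492e-03 = 9.8449e-02 M. pH = -log(9.8449e-02) = 1.01.

pH = 1.01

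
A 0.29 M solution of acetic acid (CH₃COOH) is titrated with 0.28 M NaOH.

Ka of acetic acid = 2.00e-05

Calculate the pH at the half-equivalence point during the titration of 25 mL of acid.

At half-equivalence [HA] = [A⁻], so Henderson-Hasselbalch gives pH = pKa = -log(2.00e-05) = 4.70.

pH = pKa = 4.70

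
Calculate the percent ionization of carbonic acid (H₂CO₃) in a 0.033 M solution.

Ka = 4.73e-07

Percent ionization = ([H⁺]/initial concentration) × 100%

Using Ka equilibrium: x² + Ka×x - Ka×C = 0. Solving: [H⁺] = 1.2470e-04. Percent = (1.2470e-04/0.033) × 100

Percent ionization = 0.378%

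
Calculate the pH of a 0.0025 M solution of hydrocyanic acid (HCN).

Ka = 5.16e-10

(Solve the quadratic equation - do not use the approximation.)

x² + Ka×x - Ka×C = 0. Using quadratic formula: [H⁺] = 1.1355e-06

pH = 5.94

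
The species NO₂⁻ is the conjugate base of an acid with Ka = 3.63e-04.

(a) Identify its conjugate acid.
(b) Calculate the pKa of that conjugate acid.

(a) The conjugate acid is formed by adding one H⁺ to NO₂⁻, giving HNO₂. (b) pKa = -log(Ka) = -log(3.63e-04) = 3.44.

Conjugate acid: HNO₂; pK_a = 3.44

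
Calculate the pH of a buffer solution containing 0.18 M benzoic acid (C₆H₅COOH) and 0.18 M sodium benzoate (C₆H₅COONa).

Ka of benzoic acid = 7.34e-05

pKa = -log(7.34e-05) = 4.13. pH = pKa + log([A⁻]/[HA]) = 4.13 + log(0.18/0.18)

pH = 4.13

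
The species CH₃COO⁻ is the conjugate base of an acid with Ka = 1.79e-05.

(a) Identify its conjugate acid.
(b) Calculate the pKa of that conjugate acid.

(a) The conjugate acid is formed by adding one H⁺ to CH₃COO⁻, giving CH₃COOH. (b) pKa = -log(Ka) = -log(1.79e-05) = 4.75.

Conjugate acid: CH₃COOH; pK_a = 4.75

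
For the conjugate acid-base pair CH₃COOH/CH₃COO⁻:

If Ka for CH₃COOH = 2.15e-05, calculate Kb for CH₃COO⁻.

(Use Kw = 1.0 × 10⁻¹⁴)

For a conjugate pair Ka × Kb = Kw, so Kb = Kw/Ka = 1.0 × 10⁻¹⁴ / 2.15e-05 = 4.65e-10.

K_b = 4.65e-10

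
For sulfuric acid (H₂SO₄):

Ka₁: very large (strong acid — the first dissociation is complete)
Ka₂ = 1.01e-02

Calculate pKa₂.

pKa₂ = -log(Ka₂) = -log(1.01e-02) = 2.00.

pK_{a2} = 2.00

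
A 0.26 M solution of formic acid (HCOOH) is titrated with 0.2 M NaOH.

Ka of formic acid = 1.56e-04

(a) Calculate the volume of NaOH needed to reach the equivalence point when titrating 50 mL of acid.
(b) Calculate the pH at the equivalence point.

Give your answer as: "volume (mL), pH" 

moles acid = 0.26 × 50/1000 = 0.013 mol; V_base = moles/0.2 × 1000 = 65.0 mL. At equivalence only the conjugate base is present: [A⁻] = 0.013/0.115 = 1.1304e-01 M. Kb = Kw/Ka = 6.41e-11; [OH⁻] = √(Kb × [A⁻]) = 2.6919e-06; pOH = 5.57; pH = 14 - pOH = 8.43.

V = 65.0 mL, pH = 8.43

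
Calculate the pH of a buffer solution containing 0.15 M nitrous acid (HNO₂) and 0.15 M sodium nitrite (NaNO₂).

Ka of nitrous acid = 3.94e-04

pKa = -log(3.94e-04) = 3.40. pH = pKa + log([A⁻]/[HA]) = 3.40 + log(0.15/0.15)

pH = 3.40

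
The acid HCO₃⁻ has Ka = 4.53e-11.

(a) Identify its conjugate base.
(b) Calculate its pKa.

(a) The conjugate base is formed by removing one H⁺ from HCO₃⁻, giving CO₃²⁻. (b) pKa = -log(Ka) = -log(4.53e-11) = 10.34.

Conjugate base: CO₃²⁻; pK_a = 10.34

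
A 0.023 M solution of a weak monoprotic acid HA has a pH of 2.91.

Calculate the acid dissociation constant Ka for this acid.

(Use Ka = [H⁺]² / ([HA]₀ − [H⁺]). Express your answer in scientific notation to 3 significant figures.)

[H⁺] = 10^(−pH) = 10^(−2.91) = 1.230e-03 M. For HA ⇌ H⁺ + A⁻, Ka = [H⁺][A⁻]/[HA] = [H⁺]² / ([HA]₀ − [H⁺]) = (1.230e-03)² / (0.023 − 1.230e-03) = 6.95e-05.

K_a = 6.95e-05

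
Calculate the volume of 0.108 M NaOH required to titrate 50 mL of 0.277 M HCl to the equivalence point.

At equivalence: moles acid = moles base. moles HCl = 0.277 × 50/1000 = 0.01385 mol. V_base = moles / 0.108 × 1000 = 128.2 mL.

V_{base} = 128.2 mL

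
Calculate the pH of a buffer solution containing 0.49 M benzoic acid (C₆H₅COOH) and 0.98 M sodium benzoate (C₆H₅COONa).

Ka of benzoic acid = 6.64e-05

pKa = -log(6.64e-05) = 4.18. pH = pKa + log([A⁻]/[HA]) = 4.18 + log(0.98/0.49)

pH = 4.48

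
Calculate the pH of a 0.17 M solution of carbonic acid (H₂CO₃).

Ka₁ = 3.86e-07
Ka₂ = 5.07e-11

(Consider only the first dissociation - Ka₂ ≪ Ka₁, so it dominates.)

First dissociation dominates. From Ka₁ = [H⁺][HA⁻]/[H₂A], x² + Ka₁·x − Ka₁·C = 0 with C = 0.17 M and Ka₁ = 3.86e-07. Solving: [H⁺] = (−Ka₁ + √(Ka₁² + 4·Ka₁·C)) / 2 = 2.5597e-04 M. pH = -log(2.5597e-04) = 3.59.

pH = 3.59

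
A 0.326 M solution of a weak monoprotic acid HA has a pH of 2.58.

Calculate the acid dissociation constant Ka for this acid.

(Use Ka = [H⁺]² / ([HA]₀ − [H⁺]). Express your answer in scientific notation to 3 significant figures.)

[H⁺] = 10^(−pH) = 10^(−2.58) = 2.630e-03 M. For HA ⇌ H⁺ + A⁻, Ka = [H⁺][A⁻]/[HA] = [H⁺]² / ([HA]₀ − [H⁺]) = (2.630e-03)² / (0.326 − 2.630e-03) = 2.14e-05.

K_a = 2.14e-05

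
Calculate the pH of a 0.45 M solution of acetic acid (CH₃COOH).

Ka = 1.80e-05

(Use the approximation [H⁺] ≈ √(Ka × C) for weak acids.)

[H⁺] = √(Ka × C) = √(1.80e-05 × 0.45) = 2.8460e-03. pH = -log(2.8460e-03)

pH = 2.55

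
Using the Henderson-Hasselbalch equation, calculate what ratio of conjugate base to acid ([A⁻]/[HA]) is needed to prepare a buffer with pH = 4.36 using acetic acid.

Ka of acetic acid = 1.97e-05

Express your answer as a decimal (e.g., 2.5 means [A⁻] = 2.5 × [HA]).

pKa = -log(1.97e-05) = 4.7055. pH = pKa + log([A⁻]/[HA]), so log([A⁻]/[HA]) = pH − pKa = 4.36 − 4.7055 = -0.3455. [A⁻]/[HA] = 10^(-0.3455) = 0.451

[A⁻]/[HA] = 0.451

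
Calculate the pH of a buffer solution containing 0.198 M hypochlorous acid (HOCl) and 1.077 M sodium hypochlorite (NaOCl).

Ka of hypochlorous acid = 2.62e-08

pKa = -log(2.62e-08) = 7.58. pH = pKa + log([A⁻]/[HA]) = 7.58 + log(1.077/0.198)

pH = 8.32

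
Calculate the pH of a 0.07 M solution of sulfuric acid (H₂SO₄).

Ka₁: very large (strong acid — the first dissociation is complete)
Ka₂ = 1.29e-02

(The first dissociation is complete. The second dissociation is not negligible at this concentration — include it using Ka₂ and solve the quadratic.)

First dissociation is complete: [H⁺]₀ = [HSO₄⁻]₀ = C = 0.07 M. Second dissociation HSO₄⁻ ⇌ H⁺ + SO₄²⁻: let x = [SO₄²⁻]. Ka₂ = (C + x)·x / (C − x) = 1.29e-02 → x² + (C + Ka₂)·x − Ka₂·C = 0 → x² + 0.08290·x − 9.030e-04 = 0. x = (−0.08290 + √(0.08290² + 4 × 9.030e-04)) / 2 = 9.7467e-03 M. [H⁺] = C + x = 0.07 + 9.7467e-03 = 7.9747e-02 M. pH = -log(7.9747e-02) = 1.10.

pH = 1.10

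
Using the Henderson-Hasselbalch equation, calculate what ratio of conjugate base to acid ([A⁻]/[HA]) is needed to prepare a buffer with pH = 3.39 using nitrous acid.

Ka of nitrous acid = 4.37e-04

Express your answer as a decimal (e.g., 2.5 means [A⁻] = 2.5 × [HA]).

pKa = -log(4.37e-04) = 3.3595. pH = pKa + log([A⁻]/[HA]), so log([A⁻]/[HA]) = pH − pKa = 3.39 − 3.3595 = 0.0305. [A⁻]/[HA] = 10^(0.0305) = 1.07

[A⁻]/[HA] = 1.07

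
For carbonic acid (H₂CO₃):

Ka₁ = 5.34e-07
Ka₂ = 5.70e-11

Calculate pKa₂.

pKa₂ = -log(Ka₂) = -log(5.70e-11) = 10.24.

pK_{a2} = 10.24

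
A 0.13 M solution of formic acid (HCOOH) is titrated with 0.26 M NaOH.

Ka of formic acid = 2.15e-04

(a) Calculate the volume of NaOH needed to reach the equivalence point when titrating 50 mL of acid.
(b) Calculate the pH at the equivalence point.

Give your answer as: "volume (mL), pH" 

moles acid = 0.13 × 50/1000 = 0.0065 mol; V_base = moles/0.26 × 1000 = 25.0 mL. At equivalence only the conjugate base is present: [A⁻] = 0.0065/0.075 = 8.6667e-02 M. Kb = Kw/Ka = 4.65e-11; [OH⁻] = √(Kb × [A⁻]) = 2.0077e-06; pOH = 5.70; pH = 14 - pOH = 8.30.

V = 25.0 mL, pH = 8.30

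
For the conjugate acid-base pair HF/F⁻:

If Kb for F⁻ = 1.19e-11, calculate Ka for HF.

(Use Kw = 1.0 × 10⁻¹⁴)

For a conjugate pair Ka × Kb = Kw, so Ka = Kw/Kb = 1.0 × 10⁻¹⁴ / 1.19e-11 = 8.40e-04.

K_a = 8.40e-04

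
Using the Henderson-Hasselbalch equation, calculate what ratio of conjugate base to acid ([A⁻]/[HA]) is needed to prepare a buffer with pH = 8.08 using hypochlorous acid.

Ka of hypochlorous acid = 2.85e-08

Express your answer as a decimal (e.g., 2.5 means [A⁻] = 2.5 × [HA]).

pKa = -log(2.85e-08) = 7.5452. pH = pKa + log([A⁻]/[HA]), so log([A⁻]/[HA]) = pH − pKa = 8.08 − 7.5452 = 0.5348. [A⁻]/[HA] = 10^(0.5348) = 3.43

[A⁻]/[HA] = 3.43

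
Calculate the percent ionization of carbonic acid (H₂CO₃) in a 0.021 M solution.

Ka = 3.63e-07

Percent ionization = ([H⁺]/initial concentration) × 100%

Using Ka equilibrium: x² + Ka×x - Ka×C = 0. Solving: [H⁺] = 8.7128e-05. Percent = (8.7128e-05/0.021) × 100

Percent ionization = 0.415%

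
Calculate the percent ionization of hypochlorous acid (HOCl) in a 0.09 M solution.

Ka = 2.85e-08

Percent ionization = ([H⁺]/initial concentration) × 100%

Using Ka equilibrium: x² + Ka×x - Ka×C = 0. Solving: [H⁺] = 5.0632e-05. Percent = (5.0632e-05/0.09) × 100

Percent ionization = 0.0563%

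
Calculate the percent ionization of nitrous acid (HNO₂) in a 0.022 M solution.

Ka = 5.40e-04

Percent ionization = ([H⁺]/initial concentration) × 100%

Using Ka equilibrium: x² + Ka×x - Ka×C = 0. Solving: [H⁺] = 3.1873e-03. Percent = (3.1873e-03/0.022) × 100

Percent ionization = 14.5%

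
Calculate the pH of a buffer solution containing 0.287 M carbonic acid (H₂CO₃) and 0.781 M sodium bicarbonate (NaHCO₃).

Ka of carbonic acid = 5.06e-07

pKa = -log(5.06e-07) = 6.30. pH = pKa + log([A⁻]/[HA]) = 6.30 + log(0.781/0.287)

pH = 6.73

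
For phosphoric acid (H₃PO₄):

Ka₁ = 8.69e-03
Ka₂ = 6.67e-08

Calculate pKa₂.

pKa₂ = -log(Ka₂) = -log(6.67e-08) = 7.18.

pK_{a2} = 7.18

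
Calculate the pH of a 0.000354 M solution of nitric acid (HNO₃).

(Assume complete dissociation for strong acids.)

[H⁺] = 0.000354 M for strong acid. pH = -log[H⁺] = -log(0.000354)

pH = 3.45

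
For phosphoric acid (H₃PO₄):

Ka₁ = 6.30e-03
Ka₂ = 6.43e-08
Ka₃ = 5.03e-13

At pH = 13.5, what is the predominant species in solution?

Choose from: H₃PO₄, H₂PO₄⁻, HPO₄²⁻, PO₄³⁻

pKa₁ = 2.20, pKa₂ = 7.19, pKa₃ = 12.30. For a polyprotic acid the predominant species crosses at each pKa: below pKa_n the protonated form dominates, above it the deprotonated form does. At pH = 13.5, the predominant species is PO₄³⁻.

PO₄³⁻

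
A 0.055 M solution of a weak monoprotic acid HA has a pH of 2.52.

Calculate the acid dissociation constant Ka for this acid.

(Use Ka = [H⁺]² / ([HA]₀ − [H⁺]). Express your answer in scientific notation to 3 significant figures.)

[H⁺] = 10^(−pH) = 10^(−2.52) = 3.020e-03 M. For HA ⇌ H⁺ + A⁻, Ka = [H⁺][A⁻]/[HA] = [H⁺]² / ([HA]₀ − [H⁺]) = (3.020e-03)² / (0.055 − 3.020e-03) = 1.75e-04.

K_a = 1.75e-04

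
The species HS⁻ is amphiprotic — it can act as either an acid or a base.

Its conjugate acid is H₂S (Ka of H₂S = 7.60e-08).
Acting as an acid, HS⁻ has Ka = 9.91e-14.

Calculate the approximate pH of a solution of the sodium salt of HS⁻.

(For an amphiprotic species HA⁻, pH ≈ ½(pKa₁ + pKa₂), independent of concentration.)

pKa₁ = -log(7.60e-08) = 7.12; pKa₂ = -log(9.91e-14) = 13.00. For an amphiprotic species, pH ≈ ½(pKa₁ + pKa₂) = ½(7.12 + 13.00) = 10.06.

pH = 10.06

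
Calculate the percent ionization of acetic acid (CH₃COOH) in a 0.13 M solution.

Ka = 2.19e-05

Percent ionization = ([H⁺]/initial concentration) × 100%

Using Ka equilibrium: x² + Ka×x - Ka×C = 0. Solving: [H⁺] = 1.6764e-03. Percent = (1.6764e-03/0.13) × 100

Percent ionization = 1.29%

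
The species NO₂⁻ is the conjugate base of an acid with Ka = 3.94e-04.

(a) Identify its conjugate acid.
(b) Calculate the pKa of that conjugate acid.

(a) The conjugate acid is formed by adding one H⁺ to NO₂⁻, giving HNO₂. (b) pKa = -log(Ka) = -log(3.94e-04) = 3.40.

Conjugate acid: HNO₂; pK_a = 3.40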